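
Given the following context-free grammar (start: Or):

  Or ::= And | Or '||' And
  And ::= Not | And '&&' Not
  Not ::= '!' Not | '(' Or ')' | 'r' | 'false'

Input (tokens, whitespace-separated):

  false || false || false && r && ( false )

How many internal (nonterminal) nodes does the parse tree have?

[Or [Or [Or [And [Not false]]] || [And [Not false]]] || [And [And [And [Not false]] && [Not r]] && [Not ( [Or [And [Not false]]] )]]]

16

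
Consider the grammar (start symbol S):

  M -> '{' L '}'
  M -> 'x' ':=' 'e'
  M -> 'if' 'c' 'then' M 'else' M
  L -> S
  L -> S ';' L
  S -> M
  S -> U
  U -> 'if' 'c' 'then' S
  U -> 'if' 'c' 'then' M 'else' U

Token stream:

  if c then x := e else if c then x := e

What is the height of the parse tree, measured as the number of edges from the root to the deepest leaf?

[S [U if c then [M x := e] else [U if c then [S [M x := e]]]]]

5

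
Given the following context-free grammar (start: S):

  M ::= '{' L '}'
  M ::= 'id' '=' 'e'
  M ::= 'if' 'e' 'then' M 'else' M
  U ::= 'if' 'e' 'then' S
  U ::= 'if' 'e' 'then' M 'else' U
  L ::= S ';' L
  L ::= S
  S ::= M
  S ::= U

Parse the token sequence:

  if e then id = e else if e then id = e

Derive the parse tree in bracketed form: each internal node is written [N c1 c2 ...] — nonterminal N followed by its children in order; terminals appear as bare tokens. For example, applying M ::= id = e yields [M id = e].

[S [U if e then [M id = e] else [U if e then [S [M id = e]]]]]

S
U
if e then M else U
if e then id = e else U
if e then id = e else if e then S
if e then id = e else if e then M
if e then id = e else if e then id = e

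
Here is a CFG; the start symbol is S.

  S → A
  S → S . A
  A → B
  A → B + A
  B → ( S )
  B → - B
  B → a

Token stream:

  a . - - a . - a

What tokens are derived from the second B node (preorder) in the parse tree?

[S [S [S [A [B a]]] . [A [B - [B - [B a]]]]] . [A [B - [B a]]]]

- - a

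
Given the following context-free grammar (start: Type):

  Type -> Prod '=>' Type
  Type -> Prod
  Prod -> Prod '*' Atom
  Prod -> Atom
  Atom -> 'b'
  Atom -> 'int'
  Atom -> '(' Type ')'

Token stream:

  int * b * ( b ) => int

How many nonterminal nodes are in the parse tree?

[Type [Prod [Prod [Prod [Atom int]] * [Atom b]] * [Atom ( [Type [Prod [Atom b]]] )]] => [Type [Prod [Atom int]]]]

13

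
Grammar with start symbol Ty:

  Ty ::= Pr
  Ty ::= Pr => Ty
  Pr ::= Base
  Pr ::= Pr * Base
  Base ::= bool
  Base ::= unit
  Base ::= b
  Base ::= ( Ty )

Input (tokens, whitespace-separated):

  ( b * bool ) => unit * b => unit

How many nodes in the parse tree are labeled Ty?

4

[Ty [Pr [Base ( [Ty [Pr [Pr [Base b]] * [Base bool]]] )]] => [Ty [Pr [Pr [Base unit]] * [Base b]] => [Ty [Pr [Base unit]]]]]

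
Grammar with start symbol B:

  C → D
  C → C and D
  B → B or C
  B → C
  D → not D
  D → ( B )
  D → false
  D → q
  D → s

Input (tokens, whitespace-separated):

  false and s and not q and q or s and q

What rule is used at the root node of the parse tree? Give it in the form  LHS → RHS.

[B [B [C [C [C [C [D false]] and [D s]] and [D not [D q]]] and [D q]]] or [C [C [D s]] and [D q]]]

B → B or C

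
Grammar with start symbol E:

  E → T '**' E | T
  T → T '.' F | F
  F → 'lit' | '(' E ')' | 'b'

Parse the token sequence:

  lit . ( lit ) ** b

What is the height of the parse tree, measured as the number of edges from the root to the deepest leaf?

[E [T [T [F lit]] . [F ( [E [T [F lit]]] )]] ** [E [T [F b]]]]

6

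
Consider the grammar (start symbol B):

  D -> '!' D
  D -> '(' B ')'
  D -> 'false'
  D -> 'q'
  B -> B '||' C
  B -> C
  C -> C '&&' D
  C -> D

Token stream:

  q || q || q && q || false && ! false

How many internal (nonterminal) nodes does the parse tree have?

[B [B [B [B [C [D q]]] || [C [D q]]] || [C [C [D q]] && [D q]]] || [C [C [D false]] && [D ! [D false]]]]

17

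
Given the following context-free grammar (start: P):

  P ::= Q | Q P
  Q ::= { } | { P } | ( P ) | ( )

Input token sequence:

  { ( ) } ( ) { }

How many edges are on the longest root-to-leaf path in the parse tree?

4

[P [Q { [P [Q ( )]] }] [P [Q ( )] [P [Q { }]]]]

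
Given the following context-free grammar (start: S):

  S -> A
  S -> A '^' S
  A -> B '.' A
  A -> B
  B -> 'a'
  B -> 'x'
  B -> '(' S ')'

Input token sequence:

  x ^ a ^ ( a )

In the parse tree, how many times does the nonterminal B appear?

4

[S [A [B x]] ^ [S [A [B a]] ^ [S [A [B ( [S [A [B a]]] )]]]]]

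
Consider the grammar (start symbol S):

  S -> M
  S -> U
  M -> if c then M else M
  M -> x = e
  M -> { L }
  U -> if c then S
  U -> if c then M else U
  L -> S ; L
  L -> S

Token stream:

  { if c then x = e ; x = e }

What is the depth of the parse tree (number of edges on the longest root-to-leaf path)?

7

[S [M { [L [S [U if c then [S [M x = e]]]] ; [L [S [M x = e]]]] }]]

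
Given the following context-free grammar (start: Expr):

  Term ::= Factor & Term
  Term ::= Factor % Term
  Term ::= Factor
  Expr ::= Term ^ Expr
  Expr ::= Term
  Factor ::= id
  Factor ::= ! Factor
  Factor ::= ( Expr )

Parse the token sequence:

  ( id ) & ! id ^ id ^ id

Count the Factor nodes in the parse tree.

[Expr [Term [Factor ( [Expr [Term [Factor id]]] )] & [Term [Factor ! [Factor id]]]] ^ [Expr [Term [Factor id]] ^ [Expr [Term [Factor id]]]]]

6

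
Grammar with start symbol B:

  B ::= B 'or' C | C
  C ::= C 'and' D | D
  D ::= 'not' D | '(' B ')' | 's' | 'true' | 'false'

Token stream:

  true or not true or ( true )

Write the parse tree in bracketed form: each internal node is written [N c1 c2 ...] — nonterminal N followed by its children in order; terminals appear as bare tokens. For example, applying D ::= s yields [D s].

[B [B [B [C [D true]]] or [C [D not [D true]]]] or [C [D ( [B [C [D true]]] )]]]

B
B or C
B or C or C
C or C or C
D or C or C
true or C or C
true or D or C
true or not D or C
true or not true or C
true or not true or D
true or not true or ( B )
true or not true or ( C )
true or not true or ( D )
true or not true or ( true )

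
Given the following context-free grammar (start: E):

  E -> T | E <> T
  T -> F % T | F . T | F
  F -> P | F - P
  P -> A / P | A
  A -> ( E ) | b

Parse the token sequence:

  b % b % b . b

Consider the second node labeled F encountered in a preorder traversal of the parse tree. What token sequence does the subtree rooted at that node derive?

[E [T [F [P [A b]]] % [T [F [P [A b]]] % [T [F [P [A b]]] . [T [F [P [A b]]]]]]]]

b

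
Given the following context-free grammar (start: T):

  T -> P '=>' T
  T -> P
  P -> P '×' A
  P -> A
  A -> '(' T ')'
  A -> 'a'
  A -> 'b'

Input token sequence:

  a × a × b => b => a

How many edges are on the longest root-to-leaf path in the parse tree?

5

[T [P [P [P [A a]] × [A a]] × [A b]] => [T [P [A b]] => [T [P [A a]]]]]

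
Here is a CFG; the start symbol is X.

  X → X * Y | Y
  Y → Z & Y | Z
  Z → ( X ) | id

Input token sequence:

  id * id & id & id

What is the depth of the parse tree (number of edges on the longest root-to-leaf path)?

5

[X [X [Y [Z id]]] * [Y [Z id] & [Y [Z id] & [Y [Z id]]]]]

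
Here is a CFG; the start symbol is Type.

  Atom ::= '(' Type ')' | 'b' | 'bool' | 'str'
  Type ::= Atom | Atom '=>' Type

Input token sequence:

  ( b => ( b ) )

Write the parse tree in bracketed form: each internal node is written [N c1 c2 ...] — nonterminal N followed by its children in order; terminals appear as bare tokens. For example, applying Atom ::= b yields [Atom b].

Type
Atom
( Type )
( Atom => Type )
( b => Type )
( b => Atom )
( b => ( Type ) )
( b => ( Atom ) )
( b => ( b ) )

[Type [Atom ( [Type [Atom b] => [Type [Atom ( [Type [Atom b]] )]]] )]]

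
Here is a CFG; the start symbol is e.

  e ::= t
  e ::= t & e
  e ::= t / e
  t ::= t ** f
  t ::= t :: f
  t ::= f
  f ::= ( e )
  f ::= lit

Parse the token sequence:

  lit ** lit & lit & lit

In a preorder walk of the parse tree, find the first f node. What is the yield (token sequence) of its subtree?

lit

[e [t [t [f lit]] ** [f lit]] & [e [t [f lit]] & [e [t [f lit]]]]]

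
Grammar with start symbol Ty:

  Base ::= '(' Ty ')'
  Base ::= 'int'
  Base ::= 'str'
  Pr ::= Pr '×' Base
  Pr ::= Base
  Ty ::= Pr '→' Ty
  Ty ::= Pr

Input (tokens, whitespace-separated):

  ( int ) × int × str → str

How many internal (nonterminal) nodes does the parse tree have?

13

[Ty [Pr [Pr [Pr [Base ( [Ty [Pr [Base int]]] )]] × [Base int]] × [Base str]] → [Ty [Pr [Base str]]]]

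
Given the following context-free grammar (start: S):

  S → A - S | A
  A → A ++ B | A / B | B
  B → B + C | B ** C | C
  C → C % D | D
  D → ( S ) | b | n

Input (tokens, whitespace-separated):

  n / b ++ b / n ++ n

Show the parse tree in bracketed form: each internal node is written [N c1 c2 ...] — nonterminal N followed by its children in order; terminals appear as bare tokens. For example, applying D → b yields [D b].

[S [A [A [A [A [A [B [C [D n]]]] / [B [C [D b]]]] ++ [B [C [D b]]]] / [B [C [D n]]]] ++ [B [C [D n]]]]]

S
A
A ++ B
A / B ++ B
A ++ B / B ++ B
A / B ++ B / B ++ B
B / B ++ B / B ++ B
C / B ++ B / B ++ B
D / B ++ B / B ++ B
n / B ++ B / B ++ B
n / C ++ B / B ++ B
n / D ++ B / B ++ B
n / b ++ B / B ++ B
n / b ++ C / B ++ B
n / b ++ D / B ++ B
n / b ++ b / B ++ B
n / b ++ b / C ++ B
n / b ++ b / D ++ B
n / b ++ b / n ++ B
n / b ++ b / n ++ C
n / b ++ b / n ++ D
n / b ++ b / n ++ n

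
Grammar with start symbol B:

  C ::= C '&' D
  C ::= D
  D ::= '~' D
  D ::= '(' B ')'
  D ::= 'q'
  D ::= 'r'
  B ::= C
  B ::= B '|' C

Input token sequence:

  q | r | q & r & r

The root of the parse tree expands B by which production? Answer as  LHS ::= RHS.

B ::= B '|' C

[B [B [B [C [D q]]] | [C [D r]]] | [C [C [C [D q]] & [D r]] & [D r]]]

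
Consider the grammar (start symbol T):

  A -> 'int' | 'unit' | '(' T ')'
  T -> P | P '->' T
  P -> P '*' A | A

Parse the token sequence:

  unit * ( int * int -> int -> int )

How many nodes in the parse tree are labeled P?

[T [P [P [A unit]] * [A ( [T [P [P [A int]] * [A int]] -> [T [P [A int]] -> [T [P [A int]]]]] )]]]

6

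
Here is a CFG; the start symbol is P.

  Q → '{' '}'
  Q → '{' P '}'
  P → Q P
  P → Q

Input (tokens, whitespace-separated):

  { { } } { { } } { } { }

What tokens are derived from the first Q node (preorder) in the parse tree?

{ { } }

[P [Q { [P [Q { }]] }] [P [Q { [P [Q { }]] }] [P [Q { }] [P [Q { }]]]]]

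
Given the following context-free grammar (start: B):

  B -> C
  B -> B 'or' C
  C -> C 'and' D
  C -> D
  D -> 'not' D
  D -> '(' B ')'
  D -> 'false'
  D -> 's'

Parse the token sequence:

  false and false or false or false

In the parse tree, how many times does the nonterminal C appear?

4

[B [B [B [C [C [D false]] and [D false]]] or [C [D false]]] or [C [D false]]]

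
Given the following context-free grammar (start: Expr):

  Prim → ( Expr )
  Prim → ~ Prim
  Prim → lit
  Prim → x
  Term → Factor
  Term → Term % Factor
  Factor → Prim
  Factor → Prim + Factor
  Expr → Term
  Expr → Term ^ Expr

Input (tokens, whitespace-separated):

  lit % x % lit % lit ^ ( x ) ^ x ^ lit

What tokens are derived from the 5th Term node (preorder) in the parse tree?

( x )

[Expr [Term [Term [Term [Term [Factor [Prim lit]]] % [Factor [Prim x]]] % [Factor [Prim lit]]] % [Factor [Prim lit]]] ^ [Expr [Term [Factor [Prim ( [Expr [Term [Factor [Prim x]]]] )]]] ^ [Expr [Term [Factor [Prim x]]] ^ [Expr [Term [Factor [Prim lit]]]]]]]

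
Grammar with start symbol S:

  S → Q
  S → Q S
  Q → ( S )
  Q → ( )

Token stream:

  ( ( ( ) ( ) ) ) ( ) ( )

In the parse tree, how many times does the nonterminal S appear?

6

[S [Q ( [S [Q ( [S [Q ( )] [S [Q ( )]]] )]] )] [S [Q ( )] [S [Q ( )]]]]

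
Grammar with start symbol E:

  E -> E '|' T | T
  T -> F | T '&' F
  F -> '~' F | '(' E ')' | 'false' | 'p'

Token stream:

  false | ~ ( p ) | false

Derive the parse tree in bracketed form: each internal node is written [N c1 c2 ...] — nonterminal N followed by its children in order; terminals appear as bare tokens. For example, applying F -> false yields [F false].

E
E | T
E | T | T
T | T | T
F | T | T
false | T | T
false | F | T
false | ~ F | T
false | ~ ( E ) | T
false | ~ ( T ) | T
false | ~ ( F ) | T
false | ~ ( p ) | T
false | ~ ( p ) | F
false | ~ ( p ) | false

[E [E [E [T [F false]]] | [T [F ~ [F ( [E [T [F p]]] )]]]] | [T [F false]]]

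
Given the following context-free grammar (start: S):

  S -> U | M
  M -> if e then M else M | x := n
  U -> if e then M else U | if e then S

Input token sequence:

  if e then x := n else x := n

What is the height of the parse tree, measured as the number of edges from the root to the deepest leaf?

3

[S [M if e then [M x := n] else [M x := n]]]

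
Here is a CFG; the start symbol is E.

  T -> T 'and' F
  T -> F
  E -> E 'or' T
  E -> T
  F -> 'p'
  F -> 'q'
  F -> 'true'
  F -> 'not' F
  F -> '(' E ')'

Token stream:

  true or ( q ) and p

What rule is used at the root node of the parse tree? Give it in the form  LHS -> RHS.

E -> E 'or' T

[E [E [T [F true]]] or [T [T [F ( [E [T [F q]]] )]] and [F p]]]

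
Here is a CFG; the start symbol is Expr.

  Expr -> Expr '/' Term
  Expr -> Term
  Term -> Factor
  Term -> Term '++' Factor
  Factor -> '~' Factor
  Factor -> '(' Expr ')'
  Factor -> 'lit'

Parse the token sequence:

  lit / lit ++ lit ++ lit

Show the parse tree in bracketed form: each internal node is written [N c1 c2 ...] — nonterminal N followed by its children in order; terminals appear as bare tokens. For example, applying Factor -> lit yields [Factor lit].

[Expr [Expr [Term [Factor lit]]] / [Term [Term [Term [Factor lit]] ++ [Factor lit]] ++ [Factor lit]]]

Expr
Expr / Term
Term / Term
Factor / Term
lit / Term
lit / Term ++ Factor
lit / Term ++ Factor ++ Factor
lit / Factor ++ Factor ++ Factor
lit / lit ++ Factor ++ Factor
lit / lit ++ lit ++ Factor
lit / lit ++ lit ++ lit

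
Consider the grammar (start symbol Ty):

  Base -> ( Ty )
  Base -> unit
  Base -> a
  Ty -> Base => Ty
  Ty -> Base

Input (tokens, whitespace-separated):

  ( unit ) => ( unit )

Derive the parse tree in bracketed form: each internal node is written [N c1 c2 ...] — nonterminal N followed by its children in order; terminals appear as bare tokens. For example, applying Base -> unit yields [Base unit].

Ty
Base => Ty
( Ty ) => Ty
( Base ) => Ty
( unit ) => Ty
( unit ) => Base
( unit ) => ( Ty )
( unit ) => ( Base )
( unit ) => ( unit )

[Ty [Base ( [Ty [Base unit]] )] => [Ty [Base ( [Ty [Base unit]] )]]]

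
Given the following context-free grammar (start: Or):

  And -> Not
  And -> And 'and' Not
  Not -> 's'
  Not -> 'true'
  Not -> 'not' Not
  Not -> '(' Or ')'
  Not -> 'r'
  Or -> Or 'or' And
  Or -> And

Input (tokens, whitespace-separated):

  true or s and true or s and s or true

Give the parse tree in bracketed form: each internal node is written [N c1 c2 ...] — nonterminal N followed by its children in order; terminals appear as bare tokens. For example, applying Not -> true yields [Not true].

[Or [Or [Or [Or [And [Not true]]] or [And [And [Not s]] and [Not true]]] or [And [And [Not s]] and [Not s]]] or [And [Not true]]]

Or
Or or And
Or or And or And
Or or And or And or And
And or And or And or And
Not or And or And or And
true or And or And or And
true or And and Not or And or And
true or Not and Not or And or And
true or s and Not or And or And
true or s and true or And or And
true or s and true or And and Not or And
true or s and true or Not and Not or And
true or s and true or s and Not or And
true or s and true or s and s or And
true or s and true or s and s or Not
true or s and true or s and s or true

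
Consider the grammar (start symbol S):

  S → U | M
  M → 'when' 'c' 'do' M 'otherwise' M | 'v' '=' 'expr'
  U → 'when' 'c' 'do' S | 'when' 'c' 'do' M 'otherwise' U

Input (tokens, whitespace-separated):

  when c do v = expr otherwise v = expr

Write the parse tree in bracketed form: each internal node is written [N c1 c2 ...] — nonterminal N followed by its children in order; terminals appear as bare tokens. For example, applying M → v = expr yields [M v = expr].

S
M
when c do M otherwise M
when c do v = expr otherwise M
when c do v = expr otherwise v = expr

[S [M when c do [M v = expr] otherwise [M v = expr]]]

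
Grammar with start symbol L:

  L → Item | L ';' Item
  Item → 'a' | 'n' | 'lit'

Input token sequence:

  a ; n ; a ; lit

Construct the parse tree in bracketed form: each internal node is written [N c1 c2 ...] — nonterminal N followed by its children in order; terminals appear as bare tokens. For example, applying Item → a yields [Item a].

[L [L [L [L [Item a]] ; [Item n]] ; [Item a]] ; [Item lit]]

L
L ; Item
L ; Item ; Item
L ; Item ; Item ; Item
Item ; Item ; Item ; Item
a ; Item ; Item ; Item
a ; n ; Item ; Item
a ; n ; a ; Item
a ; n ; a ; lit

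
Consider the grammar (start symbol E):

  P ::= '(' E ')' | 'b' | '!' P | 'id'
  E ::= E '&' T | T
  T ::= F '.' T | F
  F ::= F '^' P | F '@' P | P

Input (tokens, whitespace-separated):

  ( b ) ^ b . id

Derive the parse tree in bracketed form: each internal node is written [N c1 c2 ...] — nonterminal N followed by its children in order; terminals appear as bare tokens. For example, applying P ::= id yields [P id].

[E [T [F [F [P ( [E [T [F [P b]]]] )]] ^ [P b]] . [T [F [P id]]]]]

E
T
F . T
F ^ P . T
P ^ P . T
( E ) ^ P . T
( T ) ^ P . T
( F ) ^ P . T
( P ) ^ P . T
( b ) ^ P . T
( b ) ^ b . T
( b ) ^ b . F
( b ) ^ b . P
( b ) ^ b . id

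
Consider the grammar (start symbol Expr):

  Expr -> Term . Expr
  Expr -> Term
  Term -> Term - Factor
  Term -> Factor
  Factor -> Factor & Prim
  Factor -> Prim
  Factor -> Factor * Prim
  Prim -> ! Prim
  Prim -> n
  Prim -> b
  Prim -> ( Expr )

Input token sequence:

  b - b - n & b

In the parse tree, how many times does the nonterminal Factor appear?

4

[Expr [Term [Term [Term [Factor [Prim b]]] - [Factor [Prim b]]] - [Factor [Factor [Prim n]] & [Prim b]]]]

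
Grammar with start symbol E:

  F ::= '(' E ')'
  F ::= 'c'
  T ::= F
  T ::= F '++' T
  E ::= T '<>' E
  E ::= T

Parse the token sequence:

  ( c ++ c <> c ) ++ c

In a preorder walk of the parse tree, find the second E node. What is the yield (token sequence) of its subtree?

[E [T [F ( [E [T [F c] ++ [T [F c]]] <> [E [T [F c]]]] )] ++ [T [F c]]]]

c ++ c <> c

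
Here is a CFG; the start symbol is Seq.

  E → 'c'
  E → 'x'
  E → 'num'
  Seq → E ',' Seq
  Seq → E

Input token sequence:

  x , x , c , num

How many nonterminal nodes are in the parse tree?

8

[Seq [E x] , [Seq [E x] , [Seq [E c] , [Seq [E num]]]]]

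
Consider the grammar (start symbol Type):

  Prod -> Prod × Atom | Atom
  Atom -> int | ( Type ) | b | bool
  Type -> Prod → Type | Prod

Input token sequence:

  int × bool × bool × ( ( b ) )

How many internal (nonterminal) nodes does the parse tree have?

[Type [Prod [Prod [Prod [Prod [Atom int]] × [Atom bool]] × [Atom bool]] × [Atom ( [Type [Prod [Atom ( [Type [Prod [Atom b]]] )]]] )]]]

15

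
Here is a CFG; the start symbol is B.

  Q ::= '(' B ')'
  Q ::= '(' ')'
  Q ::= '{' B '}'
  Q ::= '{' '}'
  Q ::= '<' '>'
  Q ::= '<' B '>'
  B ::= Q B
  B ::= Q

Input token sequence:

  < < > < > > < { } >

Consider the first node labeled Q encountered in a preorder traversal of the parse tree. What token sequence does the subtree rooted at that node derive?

< < > < > >

[B [Q < [B [Q < >] [B [Q < >]]] >] [B [Q < [B [Q { }]] >]]]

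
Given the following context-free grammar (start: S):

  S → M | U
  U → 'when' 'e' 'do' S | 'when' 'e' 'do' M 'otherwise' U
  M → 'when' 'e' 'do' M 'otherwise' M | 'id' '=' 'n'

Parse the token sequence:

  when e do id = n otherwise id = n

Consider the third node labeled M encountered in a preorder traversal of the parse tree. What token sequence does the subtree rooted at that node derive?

id = n

[S [M when e do [M id = n] otherwise [M id = n]]]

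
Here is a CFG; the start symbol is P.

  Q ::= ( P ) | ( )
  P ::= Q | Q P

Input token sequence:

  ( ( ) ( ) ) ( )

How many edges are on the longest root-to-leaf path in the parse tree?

5

[P [Q ( [P [Q ( )] [P [Q ( )]]] )] [P [Q ( )]]]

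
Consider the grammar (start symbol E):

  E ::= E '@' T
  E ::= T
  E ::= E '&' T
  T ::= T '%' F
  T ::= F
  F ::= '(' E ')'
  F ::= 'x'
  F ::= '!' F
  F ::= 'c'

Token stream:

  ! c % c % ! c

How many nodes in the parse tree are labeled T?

3

[E [T [T [T [F ! [F c]]] % [F c]] % [F ! [F c]]]]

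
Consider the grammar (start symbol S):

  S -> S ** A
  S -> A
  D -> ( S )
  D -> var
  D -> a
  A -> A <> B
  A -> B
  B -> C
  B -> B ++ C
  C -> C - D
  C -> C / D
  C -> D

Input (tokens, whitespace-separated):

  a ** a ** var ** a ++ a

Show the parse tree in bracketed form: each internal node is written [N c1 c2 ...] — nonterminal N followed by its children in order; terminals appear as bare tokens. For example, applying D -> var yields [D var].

S
S ** A
S ** A ** A
S ** A ** A ** A
A ** A ** A ** A
B ** A ** A ** A
C ** A ** A ** A
D ** A ** A ** A
a ** A ** A ** A
a ** B ** A ** A
a ** C ** A ** A
a ** D ** A ** A
a ** a ** A ** A
a ** a ** B ** A
a ** a ** C ** A
a ** a ** D ** A
a ** a ** var ** A
a ** a ** var ** B
a ** a ** var ** B ++ C
a ** a ** var ** C ++ C
a ** a ** var ** D ++ C
a ** a ** var ** a ++ C
a ** a ** var ** a ++ D
a ** a ** var ** a ++ a

[S [S [S [S [A [B [C [D a]]]]] ** [A [B [C [D a]]]]] ** [A [B [C [D var]]]]] ** [A [B [B [C [D a]]] ++ [C [D a]]]]]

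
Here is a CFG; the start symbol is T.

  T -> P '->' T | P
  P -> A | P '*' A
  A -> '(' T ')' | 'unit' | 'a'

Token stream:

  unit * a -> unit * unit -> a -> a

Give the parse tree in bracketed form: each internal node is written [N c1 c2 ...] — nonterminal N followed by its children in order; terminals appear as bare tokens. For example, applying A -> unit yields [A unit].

T
P -> T
P * A -> T
A * A -> T
unit * A -> T
unit * a -> T
unit * a -> P -> T
unit * a -> P * A -> T
unit * a -> A * A -> T
unit * a -> unit * A -> T
unit * a -> unit * unit -> T
unit * a -> unit * unit -> P -> T
unit * a -> unit * unit -> A -> T
unit * a -> unit * unit -> a -> T
unit * a -> unit * unit -> a -> P
unit * a -> unit * unit -> a -> A
unit * a -> unit * unit -> a -> a

[T [P [P [A unit]] * [A a]] -> [T [P [P [A unit]] * [A unit]] -> [T [P [A a]] -> [T [P [A a]]]]]]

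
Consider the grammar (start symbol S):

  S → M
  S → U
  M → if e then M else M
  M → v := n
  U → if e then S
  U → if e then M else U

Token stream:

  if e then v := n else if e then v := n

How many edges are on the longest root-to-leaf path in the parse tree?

[S [U if e then [M v := n] else [U if e then [S [M v := n]]]]]

5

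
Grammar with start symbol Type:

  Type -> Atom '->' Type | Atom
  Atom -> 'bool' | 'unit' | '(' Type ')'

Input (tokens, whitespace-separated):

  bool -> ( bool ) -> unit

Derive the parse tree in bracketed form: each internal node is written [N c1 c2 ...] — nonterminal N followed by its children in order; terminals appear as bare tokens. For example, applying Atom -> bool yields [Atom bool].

[Type [Atom bool] -> [Type [Atom ( [Type [Atom bool]] )] -> [Type [Atom unit]]]]

Type
Atom -> Type
bool -> Type
bool -> Atom -> Type
bool -> ( Type ) -> Type
bool -> ( Atom ) -> Type
bool -> ( bool ) -> Type
bool -> ( bool ) -> Atom
bool -> ( bool ) -> unit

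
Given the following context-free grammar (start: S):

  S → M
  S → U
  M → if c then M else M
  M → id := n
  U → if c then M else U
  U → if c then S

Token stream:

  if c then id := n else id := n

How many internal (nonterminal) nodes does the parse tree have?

4

[S [M if c then [M id := n] else [M id := n]]]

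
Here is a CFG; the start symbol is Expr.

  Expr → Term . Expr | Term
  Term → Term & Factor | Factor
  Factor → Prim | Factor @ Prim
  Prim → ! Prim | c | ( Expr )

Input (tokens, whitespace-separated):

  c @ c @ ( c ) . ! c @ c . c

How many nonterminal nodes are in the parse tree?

[Expr [Term [Factor [Factor [Factor [Prim c]] @ [Prim c]] @ [Prim ( [Expr [Term [Factor [Prim c]]]] )]]] . [Expr [Term [Factor [Factor [Prim ! [Prim c]]] @ [Prim c]]] . [Expr [Term [Factor [Prim c]]]]]]

23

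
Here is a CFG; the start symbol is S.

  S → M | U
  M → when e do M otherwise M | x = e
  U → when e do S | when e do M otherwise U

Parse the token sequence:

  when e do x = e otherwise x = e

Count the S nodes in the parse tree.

[S [M when e do [M x = e] otherwise [M x = e]]]

1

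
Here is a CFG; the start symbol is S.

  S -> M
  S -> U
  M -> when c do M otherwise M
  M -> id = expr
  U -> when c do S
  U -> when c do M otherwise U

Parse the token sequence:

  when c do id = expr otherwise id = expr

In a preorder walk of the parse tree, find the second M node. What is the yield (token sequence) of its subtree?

[S [M when c do [M id = expr] otherwise [M id = expr]]]

id = expr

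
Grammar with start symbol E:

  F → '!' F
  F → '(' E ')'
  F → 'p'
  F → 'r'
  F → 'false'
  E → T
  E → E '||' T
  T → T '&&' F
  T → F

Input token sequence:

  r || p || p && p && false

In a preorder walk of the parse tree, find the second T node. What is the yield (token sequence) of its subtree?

p

[E [E [E [T [F r]]] || [T [F p]]] || [T [T [T [F p]] && [F p]] && [F false]]]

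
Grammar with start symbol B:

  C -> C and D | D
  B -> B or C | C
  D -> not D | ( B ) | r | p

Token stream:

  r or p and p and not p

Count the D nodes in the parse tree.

[B [B [C [D r]]] or [C [C [C [D p]] and [D p]] and [D not [D p]]]]

5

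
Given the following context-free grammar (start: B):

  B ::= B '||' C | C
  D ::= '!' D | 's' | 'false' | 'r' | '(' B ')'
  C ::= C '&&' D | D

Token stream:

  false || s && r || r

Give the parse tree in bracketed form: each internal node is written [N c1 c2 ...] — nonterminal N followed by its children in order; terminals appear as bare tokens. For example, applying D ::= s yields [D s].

B
B || C
B || C || C
C || C || C
D || C || C
false || C || C
false || C && D || C
false || D && D || C
false || s && D || C
false || s && r || C
false || s && r || D
false || s && r || r

[B [B [B [C [D false]]] || [C [C [D s]] && [D r]]] || [C [D r]]]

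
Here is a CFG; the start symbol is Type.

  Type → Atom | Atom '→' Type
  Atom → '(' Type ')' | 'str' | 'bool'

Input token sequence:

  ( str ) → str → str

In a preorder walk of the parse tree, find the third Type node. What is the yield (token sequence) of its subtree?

str → str

[Type [Atom ( [Type [Atom str]] )] → [Type [Atom str] → [Type [Atom str]]]]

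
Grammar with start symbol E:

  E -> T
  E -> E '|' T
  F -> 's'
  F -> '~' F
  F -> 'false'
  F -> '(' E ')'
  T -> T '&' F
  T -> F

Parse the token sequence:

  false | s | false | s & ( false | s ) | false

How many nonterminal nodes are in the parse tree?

23

[E [E [E [E [E [T [F false]]] | [T [F s]]] | [T [F false]]] | [T [T [F s]] & [F ( [E [E [T [F false]]] | [T [F s]]] )]]] | [T [F false]]]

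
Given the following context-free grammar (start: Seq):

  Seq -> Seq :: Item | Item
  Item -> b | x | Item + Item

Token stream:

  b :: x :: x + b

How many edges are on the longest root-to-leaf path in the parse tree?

4

[Seq [Seq [Seq [Item b]] :: [Item x]] :: [Item [Item x] + [Item b]]]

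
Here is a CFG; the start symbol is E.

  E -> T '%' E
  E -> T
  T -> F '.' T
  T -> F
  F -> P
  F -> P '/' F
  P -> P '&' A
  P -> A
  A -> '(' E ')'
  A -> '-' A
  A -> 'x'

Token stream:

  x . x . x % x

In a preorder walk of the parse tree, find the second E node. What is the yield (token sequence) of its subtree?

[E [T [F [P [A x]]] . [T [F [P [A x]]] . [T [F [P [A x]]]]]] % [E [T [F [P [A x]]]]]]

x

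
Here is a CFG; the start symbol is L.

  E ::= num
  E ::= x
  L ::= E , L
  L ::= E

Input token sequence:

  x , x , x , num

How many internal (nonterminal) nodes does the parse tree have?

8

[L [E x] , [L [E x] , [L [E x] , [L [E num]]]]]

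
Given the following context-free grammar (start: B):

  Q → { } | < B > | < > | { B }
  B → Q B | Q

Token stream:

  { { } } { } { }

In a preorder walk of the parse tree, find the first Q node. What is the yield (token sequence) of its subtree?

[B [Q { [B [Q { }]] }] [B [Q { }] [B [Q { }]]]]

{ { } }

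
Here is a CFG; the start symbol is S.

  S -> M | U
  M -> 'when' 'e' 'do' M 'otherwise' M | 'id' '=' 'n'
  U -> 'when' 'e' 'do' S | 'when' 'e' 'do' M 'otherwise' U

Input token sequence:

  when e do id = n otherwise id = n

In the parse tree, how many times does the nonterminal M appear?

[S [M when e do [M id = n] otherwise [M id = n]]]

3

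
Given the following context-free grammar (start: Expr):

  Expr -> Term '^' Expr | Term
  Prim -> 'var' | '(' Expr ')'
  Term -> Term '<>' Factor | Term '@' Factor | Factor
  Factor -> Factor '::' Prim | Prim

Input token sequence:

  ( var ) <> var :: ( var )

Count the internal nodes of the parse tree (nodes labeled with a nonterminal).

17

[Expr [Term [Term [Factor [Prim ( [Expr [Term [Factor [Prim var]]]] )]]] <> [Factor [Factor [Prim var]] :: [Prim ( [Expr [Term [Factor [Prim var]]]] )]]]]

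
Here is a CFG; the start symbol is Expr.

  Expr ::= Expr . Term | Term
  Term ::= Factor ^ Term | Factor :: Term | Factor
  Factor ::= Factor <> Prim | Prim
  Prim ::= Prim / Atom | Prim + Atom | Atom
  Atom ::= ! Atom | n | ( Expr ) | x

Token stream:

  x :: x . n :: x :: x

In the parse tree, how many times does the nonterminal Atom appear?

[Expr [Expr [Term [Factor [Prim [Atom x]]] :: [Term [Factor [Prim [Atom x]]]]]] . [Term [Factor [Prim [Atom n]]] :: [Term [Factor [Prim [Atom x]]] :: [Term [Factor [Prim [Atom x]]]]]]]

5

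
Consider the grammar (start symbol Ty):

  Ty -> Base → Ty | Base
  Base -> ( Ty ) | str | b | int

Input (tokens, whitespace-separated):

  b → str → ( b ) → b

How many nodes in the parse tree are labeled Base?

5

[Ty [Base b] → [Ty [Base str] → [Ty [Base ( [Ty [Base b]] )] → [Ty [Base b]]]]]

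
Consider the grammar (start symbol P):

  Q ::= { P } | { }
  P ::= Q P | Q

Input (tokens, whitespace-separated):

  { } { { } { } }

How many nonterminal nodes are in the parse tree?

[P [Q { }] [P [Q { [P [Q { }] [P [Q { }]]] }]]]

8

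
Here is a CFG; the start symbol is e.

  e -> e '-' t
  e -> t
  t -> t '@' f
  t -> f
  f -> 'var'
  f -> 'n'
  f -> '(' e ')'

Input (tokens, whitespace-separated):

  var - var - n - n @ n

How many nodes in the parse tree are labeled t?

5

[e [e [e [e [t [f var]]] - [t [f var]]] - [t [f n]]] - [t [t [f n]] @ [f n]]]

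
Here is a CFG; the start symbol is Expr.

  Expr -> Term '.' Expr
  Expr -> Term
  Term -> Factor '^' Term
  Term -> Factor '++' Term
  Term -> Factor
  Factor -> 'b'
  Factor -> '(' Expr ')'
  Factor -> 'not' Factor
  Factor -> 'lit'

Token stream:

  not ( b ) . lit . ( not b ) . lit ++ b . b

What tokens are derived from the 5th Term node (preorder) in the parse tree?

[Expr [Term [Factor not [Factor ( [Expr [Term [Factor b]]] )]]] . [Expr [Term [Factor lit]] . [Expr [Term [Factor ( [Expr [Term [Factor not [Factor b]]]] )]] . [Expr [Term [Factor lit] ++ [Term [Factor b]]] . [Expr [Term [Factor b]]]]]]]

not b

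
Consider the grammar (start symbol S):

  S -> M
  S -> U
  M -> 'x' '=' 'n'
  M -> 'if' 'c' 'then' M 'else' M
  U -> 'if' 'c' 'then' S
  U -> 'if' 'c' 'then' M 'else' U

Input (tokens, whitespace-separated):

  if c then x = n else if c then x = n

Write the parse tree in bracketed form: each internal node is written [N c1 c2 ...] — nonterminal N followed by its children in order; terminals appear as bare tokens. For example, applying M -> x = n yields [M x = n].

S
U
if c then M else U
if c then x = n else U
if c then x = n else if c then S
if c then x = n else if c then M
if c then x = n else if c then x = n

[S [U if c then [M x = n] else [U if c then [S [M x = n]]]]]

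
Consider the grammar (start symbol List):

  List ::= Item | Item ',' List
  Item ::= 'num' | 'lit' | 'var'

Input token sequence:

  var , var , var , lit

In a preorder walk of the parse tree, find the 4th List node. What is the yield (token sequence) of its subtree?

lit

[List [Item var] , [List [Item var] , [List [Item var] , [List [Item lit]]]]]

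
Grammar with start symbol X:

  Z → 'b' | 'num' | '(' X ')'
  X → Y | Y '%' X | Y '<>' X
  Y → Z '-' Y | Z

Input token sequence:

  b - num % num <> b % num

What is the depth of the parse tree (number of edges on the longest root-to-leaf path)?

6

[X [Y [Z b] - [Y [Z num]]] % [X [Y [Z num]] <> [X [Y [Z b]] % [X [Y [Z num]]]]]]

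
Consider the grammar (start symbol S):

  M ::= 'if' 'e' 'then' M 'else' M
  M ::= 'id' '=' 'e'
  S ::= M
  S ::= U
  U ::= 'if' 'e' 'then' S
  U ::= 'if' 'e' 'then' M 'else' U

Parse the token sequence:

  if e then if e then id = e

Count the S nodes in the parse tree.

3

[S [U if e then [S [U if e then [S [M id = e]]]]]]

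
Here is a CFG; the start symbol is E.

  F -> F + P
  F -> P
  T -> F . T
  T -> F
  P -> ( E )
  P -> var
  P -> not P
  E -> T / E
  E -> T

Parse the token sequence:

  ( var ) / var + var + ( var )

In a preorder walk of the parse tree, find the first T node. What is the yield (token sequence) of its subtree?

( var )

[E [T [F [P ( [E [T [F [P var]]]] )]]] / [E [T [F [F [F [P var]] + [P var]] + [P ( [E [T [F [P var]]]] )]]]]]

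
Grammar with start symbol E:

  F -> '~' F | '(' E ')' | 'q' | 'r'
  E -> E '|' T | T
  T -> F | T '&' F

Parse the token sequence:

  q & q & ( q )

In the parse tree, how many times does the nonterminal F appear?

[E [T [T [T [F q]] & [F q]] & [F ( [E [T [F q]]] )]]]

4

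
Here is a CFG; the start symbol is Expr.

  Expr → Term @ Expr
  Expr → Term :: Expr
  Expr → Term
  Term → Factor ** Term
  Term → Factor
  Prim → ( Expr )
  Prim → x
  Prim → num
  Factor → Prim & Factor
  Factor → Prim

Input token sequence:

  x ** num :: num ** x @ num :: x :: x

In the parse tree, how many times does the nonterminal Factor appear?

7

[Expr [Term [Factor [Prim x]] ** [Term [Factor [Prim num]]]] :: [Expr [Term [Factor [Prim num]] ** [Term [Factor [Prim x]]]] @ [Expr [Term [Factor [Prim num]]] :: [Expr [Term [Factor [Prim x]]] :: [Expr [Term [Factor [Prim x]]]]]]]]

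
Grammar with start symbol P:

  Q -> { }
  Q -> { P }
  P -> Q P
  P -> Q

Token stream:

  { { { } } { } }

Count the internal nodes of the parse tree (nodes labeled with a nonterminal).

[P [Q { [P [Q { [P [Q { }]] }] [P [Q { }]]] }]]

8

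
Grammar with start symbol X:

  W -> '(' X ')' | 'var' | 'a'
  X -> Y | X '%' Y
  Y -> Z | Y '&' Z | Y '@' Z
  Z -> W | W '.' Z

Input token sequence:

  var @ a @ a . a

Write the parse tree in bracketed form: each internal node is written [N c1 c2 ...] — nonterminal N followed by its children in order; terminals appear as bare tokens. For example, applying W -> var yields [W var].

[X [Y [Y [Y [Z [W var]]] @ [Z [W a]]] @ [Z [W a] . [Z [W a]]]]]

X
Y
Y @ Z
Y @ Z @ Z
Z @ Z @ Z
W @ Z @ Z
var @ Z @ Z
var @ W @ Z
var @ a @ Z
var @ a @ W . Z
var @ a @ a . Z
var @ a @ a . W
var @ a @ a . a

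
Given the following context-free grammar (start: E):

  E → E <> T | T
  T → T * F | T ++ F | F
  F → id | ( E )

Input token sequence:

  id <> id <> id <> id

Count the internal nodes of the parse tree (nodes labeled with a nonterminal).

[E [E [E [E [T [F id]]] <> [T [F id]]] <> [T [F id]]] <> [T [F id]]]

12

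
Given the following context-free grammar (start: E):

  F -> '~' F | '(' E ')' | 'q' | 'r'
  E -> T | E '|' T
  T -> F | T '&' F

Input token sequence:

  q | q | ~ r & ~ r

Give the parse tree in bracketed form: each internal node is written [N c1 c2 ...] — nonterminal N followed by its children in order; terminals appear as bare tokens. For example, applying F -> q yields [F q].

E
E | T
E | T | T
T | T | T
F | T | T
q | T | T
q | F | T
q | q | T
q | q | T & F
q | q | F & F
q | q | ~ F & F
q | q | ~ r & F
q | q | ~ r & ~ F
q | q | ~ r & ~ r

[E [E [E [T [F q]]] | [T [F q]]] | [T [T [F ~ [F r]]] & [F ~ [F r]]]]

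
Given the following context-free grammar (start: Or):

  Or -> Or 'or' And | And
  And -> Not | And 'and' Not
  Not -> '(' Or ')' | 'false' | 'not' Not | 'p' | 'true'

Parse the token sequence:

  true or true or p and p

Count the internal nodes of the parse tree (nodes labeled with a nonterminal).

11

[Or [Or [Or [And [Not true]]] or [And [Not true]]] or [And [And [Not p]] and [Not p]]]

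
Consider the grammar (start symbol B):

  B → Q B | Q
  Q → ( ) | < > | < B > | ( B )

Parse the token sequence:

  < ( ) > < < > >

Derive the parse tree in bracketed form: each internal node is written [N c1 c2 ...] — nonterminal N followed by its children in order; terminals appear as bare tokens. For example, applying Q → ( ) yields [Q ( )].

[B [Q < [B [Q ( )]] >] [B [Q < [B [Q < >]] >]]]

B
Q B
< B > B
< Q > B
< ( ) > B
< ( ) > Q
< ( ) > < B >
< ( ) > < Q >
< ( ) > < < > >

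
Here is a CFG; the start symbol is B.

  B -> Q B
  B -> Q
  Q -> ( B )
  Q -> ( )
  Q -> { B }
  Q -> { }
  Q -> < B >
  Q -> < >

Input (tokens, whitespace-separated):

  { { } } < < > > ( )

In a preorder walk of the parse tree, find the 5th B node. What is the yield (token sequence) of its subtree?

( )

[B [Q { [B [Q { }]] }] [B [Q < [B [Q < >]] >] [B [Q ( )]]]]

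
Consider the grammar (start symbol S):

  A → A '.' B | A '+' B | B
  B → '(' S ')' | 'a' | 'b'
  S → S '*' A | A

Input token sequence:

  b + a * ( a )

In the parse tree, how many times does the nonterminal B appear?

[S [S [A [A [B b]] + [B a]]] * [A [B ( [S [A [B a]]] )]]]

4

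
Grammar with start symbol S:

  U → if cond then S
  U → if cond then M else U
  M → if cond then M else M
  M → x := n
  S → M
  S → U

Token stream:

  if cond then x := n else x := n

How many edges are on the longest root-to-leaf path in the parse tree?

[S [M if cond then [M x := n] else [M x := n]]]

3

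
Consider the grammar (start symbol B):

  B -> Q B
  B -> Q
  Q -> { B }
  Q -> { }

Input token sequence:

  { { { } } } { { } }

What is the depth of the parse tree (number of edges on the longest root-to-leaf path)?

[B [Q { [B [Q { [B [Q { }]] }]] }] [B [Q { [B [Q { }]] }]]]

6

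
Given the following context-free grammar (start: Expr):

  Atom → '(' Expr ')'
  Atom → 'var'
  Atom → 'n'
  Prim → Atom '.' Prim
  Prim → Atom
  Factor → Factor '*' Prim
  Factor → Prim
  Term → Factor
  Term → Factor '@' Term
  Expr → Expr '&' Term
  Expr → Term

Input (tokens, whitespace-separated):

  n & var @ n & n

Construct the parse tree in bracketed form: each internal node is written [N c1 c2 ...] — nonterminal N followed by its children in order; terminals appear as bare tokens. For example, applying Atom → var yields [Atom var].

[Expr [Expr [Expr [Term [Factor [Prim [Atom n]]]]] & [Term [Factor [Prim [Atom var]]] @ [Term [Factor [Prim [Atom n]]]]]] & [Term [Factor [Prim [Atom n]]]]]

Expr
Expr & Term
Expr & Term & Term
Term & Term & Term
Factor & Term & Term
Prim & Term & Term
Atom & Term & Term
n & Term & Term
n & Factor @ Term & Term
n & Prim @ Term & Term
n & Atom @ Term & Term
n & var @ Term & Term
n & var @ Factor & Term
n & var @ Prim & Term
n & var @ Atom & Term
n & var @ n & Term
n & var @ n & Factor
n & var @ n & Prim
n & var @ n & Atom
n & var @ n & n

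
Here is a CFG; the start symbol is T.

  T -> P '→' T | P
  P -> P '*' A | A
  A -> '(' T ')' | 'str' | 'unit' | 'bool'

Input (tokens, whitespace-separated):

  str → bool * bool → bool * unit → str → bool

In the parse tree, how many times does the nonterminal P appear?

[T [P [A str]] → [T [P [P [A bool]] * [A bool]] → [T [P [P [A bool]] * [A unit]] → [T [P [A str]] → [T [P [A bool]]]]]]]

7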